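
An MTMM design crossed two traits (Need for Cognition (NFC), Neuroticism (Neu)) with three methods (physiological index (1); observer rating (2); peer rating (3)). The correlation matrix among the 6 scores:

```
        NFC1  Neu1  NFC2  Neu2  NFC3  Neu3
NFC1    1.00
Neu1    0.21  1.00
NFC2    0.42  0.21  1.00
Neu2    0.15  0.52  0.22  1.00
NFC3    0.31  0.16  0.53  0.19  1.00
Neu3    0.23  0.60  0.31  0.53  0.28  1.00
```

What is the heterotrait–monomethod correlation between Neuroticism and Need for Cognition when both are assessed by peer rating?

Different traits, same method: r(Neu3, NFC3) = 0.28.

0.28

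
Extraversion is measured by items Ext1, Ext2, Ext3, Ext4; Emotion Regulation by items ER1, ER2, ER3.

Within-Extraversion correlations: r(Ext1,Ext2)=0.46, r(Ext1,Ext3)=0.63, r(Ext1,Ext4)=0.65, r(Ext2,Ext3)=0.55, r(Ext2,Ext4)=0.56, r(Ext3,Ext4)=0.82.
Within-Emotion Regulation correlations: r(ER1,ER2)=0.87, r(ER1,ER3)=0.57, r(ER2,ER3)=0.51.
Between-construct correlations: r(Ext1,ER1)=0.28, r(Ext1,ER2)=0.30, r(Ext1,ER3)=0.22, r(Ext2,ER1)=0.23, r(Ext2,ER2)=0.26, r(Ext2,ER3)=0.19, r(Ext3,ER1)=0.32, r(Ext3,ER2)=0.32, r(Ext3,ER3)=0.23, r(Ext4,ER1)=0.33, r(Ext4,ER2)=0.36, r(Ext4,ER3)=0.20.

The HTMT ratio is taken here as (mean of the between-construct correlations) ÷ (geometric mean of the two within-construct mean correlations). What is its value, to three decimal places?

0.428

Between-construct mean = 3.24/12 = 0.2700.
Mean within-Ext = 3.67/6 = 0.6117; mean within-ER = 1.95/3 = 0.6500.
Geometric mean = √(0.6117 × 0.6500) = 0.6306.
HTMT = 0.2700 / 0.6306 = 0.428.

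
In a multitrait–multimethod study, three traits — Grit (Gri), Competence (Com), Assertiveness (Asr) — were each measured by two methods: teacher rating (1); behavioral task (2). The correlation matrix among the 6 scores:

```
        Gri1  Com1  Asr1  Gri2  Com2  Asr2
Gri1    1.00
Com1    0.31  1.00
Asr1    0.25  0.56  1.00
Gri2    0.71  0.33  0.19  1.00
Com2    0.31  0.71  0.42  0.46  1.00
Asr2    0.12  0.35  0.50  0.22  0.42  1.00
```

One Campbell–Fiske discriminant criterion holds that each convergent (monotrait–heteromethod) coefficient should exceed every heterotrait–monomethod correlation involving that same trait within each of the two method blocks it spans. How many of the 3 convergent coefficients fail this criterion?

Each convergent coefficient versus the relevant comparison correlations:
Gri (methods 1·2): 0.71 vs {0.31, 0.46, 0.25, 0.22} → pass.
Com (methods 1·2): 0.71 vs {0.31, 0.46, 0.56, 0.42} → pass.
Asr (methods 1·2): 0.50 vs {0.25, 0.22, 0.56, 0.42} → fail.
1 of 3 fail.

1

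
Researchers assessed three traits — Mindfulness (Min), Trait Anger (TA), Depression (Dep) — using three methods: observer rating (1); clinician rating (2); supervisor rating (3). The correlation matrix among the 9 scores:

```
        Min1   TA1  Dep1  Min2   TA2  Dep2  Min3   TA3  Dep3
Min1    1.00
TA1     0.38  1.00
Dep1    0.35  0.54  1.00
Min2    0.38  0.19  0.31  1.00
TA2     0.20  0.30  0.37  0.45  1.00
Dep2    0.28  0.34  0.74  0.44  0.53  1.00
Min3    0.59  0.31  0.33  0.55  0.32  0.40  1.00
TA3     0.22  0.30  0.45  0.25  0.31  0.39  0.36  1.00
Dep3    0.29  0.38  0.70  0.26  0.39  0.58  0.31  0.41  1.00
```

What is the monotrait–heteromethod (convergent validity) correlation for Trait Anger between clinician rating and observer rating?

0.30

Same trait (TA), different methods: r(TA2, TA1) = 0.30.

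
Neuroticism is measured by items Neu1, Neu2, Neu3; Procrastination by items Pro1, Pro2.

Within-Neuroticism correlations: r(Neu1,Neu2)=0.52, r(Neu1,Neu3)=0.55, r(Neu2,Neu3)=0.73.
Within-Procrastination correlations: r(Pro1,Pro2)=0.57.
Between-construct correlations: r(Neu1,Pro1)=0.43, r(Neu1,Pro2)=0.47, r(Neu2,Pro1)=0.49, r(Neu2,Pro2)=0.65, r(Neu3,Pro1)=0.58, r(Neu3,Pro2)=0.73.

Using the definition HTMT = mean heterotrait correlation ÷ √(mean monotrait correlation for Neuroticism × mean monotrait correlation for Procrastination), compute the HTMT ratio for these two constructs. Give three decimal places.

Between-construct mean = 3.35/6 = 0.5583.
Mean within-Neu = 1.80/3 = 0.6000; mean within-Pro = 0.57/1 = 0.5700.
Geometric mean = √(0.6000 × 0.5700) = 0.5848.
HTMT = 0.5583 / 0.5848 = 0.955.

0.955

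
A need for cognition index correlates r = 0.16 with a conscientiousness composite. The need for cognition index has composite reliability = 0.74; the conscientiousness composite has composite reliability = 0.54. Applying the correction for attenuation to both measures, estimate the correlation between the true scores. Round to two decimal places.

r_true = r_obs / √(r_xx · r_yy) = 0.16 / √(0.74 × 0.54) = 0.16 / √0.3996 = 0.16 / 0.6321 ≈ 0.25.

0.25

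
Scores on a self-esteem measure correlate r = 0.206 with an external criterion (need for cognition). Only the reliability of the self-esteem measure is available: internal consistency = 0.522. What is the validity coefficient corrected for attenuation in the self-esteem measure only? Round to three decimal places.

0.285

Single correction: r_c = r_obs / √r_xx = 0.206 / √0.522 = 0.206 / 0.7225 ≈ 0.285.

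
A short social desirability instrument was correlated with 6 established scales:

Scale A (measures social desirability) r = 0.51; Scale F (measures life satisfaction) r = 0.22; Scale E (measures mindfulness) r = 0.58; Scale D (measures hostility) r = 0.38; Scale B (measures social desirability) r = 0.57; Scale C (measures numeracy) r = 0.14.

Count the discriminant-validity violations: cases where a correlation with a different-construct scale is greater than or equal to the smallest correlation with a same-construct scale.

Convergent (same construct = social desirability): Scale A, Scale B.
Smallest convergent = 0.51. Discriminant values: 0.22, 0.58, 0.38, 0.14; count ≥ 0.51 → 1.

1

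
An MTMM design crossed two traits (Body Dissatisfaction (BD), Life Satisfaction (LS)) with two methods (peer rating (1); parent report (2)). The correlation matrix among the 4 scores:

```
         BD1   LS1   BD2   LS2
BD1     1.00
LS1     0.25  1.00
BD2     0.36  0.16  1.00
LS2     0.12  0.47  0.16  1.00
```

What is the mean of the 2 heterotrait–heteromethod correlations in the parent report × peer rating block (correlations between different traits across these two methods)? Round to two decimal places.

HTHM values (method 2 × method 1): 0.16, 0.12; mean = 0.28/2 = 0.14.

0.14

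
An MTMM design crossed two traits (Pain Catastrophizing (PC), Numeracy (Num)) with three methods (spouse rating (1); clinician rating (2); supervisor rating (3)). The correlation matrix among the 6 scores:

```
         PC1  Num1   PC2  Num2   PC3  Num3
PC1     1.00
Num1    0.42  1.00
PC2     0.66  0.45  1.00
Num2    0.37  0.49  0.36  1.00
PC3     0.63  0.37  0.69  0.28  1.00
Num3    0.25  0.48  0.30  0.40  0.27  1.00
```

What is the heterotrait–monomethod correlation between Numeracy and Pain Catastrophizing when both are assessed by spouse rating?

0.42

Different traits, same method: r(Num1, PC1) = 0.42.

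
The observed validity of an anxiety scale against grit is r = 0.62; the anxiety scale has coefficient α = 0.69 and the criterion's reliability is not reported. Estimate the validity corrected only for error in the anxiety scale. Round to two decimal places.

Single correction: r_c = r_obs / √r_xx = 0.62 / √0.69 = 0.62 / 0.8307 ≈ 0.75.

0.75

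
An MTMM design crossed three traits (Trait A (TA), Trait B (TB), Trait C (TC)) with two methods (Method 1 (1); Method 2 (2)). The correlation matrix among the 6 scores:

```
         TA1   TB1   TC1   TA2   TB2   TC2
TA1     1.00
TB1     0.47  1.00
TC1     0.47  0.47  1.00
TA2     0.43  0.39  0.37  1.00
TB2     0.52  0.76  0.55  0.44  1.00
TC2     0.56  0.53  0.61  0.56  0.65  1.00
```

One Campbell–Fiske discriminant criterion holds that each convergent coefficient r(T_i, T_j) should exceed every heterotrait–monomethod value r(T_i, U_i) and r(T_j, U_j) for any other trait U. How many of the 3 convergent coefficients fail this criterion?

2

Convergent coefficients and their comparison sets:
TA (methods 1·2): 0.43 vs {0.47, 0.44, 0.47, 0.56} → fail.
TB (methods 1·2): 0.76 vs {0.47, 0.44, 0.47, 0.65} → pass.
TC (methods 1·2): 0.61 vs {0.47, 0.56, 0.47, 0.65} → fail.
2 of 3 fail.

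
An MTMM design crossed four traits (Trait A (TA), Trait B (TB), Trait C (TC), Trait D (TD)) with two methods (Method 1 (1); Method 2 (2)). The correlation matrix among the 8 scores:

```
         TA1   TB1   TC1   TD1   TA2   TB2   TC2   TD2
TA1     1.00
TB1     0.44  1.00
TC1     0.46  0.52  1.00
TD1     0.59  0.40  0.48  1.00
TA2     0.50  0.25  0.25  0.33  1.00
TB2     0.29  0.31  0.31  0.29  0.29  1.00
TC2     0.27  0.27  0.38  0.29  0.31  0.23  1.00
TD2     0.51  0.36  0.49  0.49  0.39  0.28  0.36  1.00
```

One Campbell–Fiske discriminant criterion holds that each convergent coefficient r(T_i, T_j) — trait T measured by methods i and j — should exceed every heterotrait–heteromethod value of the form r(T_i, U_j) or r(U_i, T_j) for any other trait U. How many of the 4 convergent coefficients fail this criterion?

Convergent coefficients and their comparison sets:
TA (methods 1·2): 0.50 vs {0.29, 0.25, 0.27, 0.25, 0.51, 0.33} → fail.
TB (methods 1·2): 0.31 vs {0.25, 0.29, 0.27, 0.31, 0.36, 0.29} → fail.
TC (methods 1·2): 0.38 vs {0.25, 0.27, 0.31, 0.27, 0.49, 0.29} → fail.
TD (methods 1·2): 0.49 vs {0.33, 0.51, 0.29, 0.36, 0.29, 0.49} → fail.
4 of 4 fail.

4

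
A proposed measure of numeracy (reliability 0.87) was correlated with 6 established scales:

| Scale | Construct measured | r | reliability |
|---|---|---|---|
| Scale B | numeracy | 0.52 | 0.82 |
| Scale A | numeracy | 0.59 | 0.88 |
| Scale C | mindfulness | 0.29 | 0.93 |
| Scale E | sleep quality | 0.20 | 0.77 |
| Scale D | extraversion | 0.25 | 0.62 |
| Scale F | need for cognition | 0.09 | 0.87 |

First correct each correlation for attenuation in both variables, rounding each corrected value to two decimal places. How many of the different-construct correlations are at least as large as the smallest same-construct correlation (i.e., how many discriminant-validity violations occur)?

0

Disattenuated r (r / √(r_scale · r_new)):
  Scale B (conv): 0.52 / √(0.82·0.87) = 0.62
  Scale A (conv): 0.59 / √(0.88·0.87) = 0.67
  Scale C (disc): 0.29 / √(0.93·0.87) = 0.32
  Scale E (disc): 0.20 / √(0.77·0.87) = 0.24
  Scale D (disc): 0.25 / √(0.62·0.87) = 0.34
  Scale F (disc): 0.09 / √(0.87·0.87) = 0.10
Smallest convergent = 0.62. Discriminant values: 0.32, 0.24, 0.34, 0.10; count ≥ 0.62 → 0.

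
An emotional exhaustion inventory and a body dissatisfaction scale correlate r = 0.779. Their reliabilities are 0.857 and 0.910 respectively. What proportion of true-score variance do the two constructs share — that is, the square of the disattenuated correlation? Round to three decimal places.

Disattenuated r = 0.779 / √(0.857 × 0.910) = 0.779 / 0.8831 = 0.8821.
Shared true-score variance = 0.8821² = 0.7781 ≈ 0.778.

0.778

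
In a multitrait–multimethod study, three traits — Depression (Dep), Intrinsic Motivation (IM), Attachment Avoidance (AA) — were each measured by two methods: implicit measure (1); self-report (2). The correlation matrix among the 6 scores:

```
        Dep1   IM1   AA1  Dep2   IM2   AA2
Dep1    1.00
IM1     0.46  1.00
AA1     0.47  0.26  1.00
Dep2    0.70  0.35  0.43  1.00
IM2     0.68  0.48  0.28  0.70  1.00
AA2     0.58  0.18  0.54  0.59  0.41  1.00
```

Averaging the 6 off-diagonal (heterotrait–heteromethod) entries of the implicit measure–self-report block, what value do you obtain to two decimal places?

HTHM values (method 1 × method 2): 0.68, 0.58, 0.35, 0.18, 0.43, 0.28; mean = 2.50/6 = 0.42.

0.42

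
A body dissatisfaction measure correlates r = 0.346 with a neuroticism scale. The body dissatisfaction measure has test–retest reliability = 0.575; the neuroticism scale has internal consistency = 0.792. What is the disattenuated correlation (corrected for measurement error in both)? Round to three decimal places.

r_true = r_obs / √(r_xx · r_yy) = 0.346 / √(0.575 × 0.792) = 0.346 / √0.455400 = 0.346 / 0.6748 ≈ 0.513.

0.513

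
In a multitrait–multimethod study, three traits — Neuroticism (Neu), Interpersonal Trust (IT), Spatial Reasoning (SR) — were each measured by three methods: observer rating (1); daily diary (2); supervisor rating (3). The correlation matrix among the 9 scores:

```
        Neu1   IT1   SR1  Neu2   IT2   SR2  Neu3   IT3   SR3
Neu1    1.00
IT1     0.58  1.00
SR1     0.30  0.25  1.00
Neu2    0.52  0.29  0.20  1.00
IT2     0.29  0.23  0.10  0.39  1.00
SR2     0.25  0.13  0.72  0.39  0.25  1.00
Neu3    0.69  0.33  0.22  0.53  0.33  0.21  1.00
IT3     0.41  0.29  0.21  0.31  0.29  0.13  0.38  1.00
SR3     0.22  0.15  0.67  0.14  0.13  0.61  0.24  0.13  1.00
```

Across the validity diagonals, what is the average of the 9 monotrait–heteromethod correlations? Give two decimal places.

0.51

Convergent values: 0.52, 0.69, 0.53, 0.23, 0.29, 0.29, 0.72, 0.67, 0.61; mean = 4.55/9 = 0.51.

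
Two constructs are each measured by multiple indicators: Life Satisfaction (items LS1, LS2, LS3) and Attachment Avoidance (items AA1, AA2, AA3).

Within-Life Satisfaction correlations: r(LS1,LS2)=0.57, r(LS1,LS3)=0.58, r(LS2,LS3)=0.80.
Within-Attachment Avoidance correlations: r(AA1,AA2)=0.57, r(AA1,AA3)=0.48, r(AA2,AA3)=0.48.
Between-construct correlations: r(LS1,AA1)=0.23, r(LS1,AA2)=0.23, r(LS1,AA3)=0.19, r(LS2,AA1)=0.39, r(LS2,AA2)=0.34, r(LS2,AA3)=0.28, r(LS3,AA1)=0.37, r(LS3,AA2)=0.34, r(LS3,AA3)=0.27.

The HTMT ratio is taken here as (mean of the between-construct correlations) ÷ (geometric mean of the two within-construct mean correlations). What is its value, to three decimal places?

Mean heterotrait r = 2.64/9 = 0.2933.
Mean within-LS = 1.95/3 = 0.6500; mean within-AA = 1.53/3 = 0.5100.
Geometric mean = √(0.6500 × 0.5100) = 0.5758.
HTMT = 0.2933 / 0.5758 = 0.509.

0.509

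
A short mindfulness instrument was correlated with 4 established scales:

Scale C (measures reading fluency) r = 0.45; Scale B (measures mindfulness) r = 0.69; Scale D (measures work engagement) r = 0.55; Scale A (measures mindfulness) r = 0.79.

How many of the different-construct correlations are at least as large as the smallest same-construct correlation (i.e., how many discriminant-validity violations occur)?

Convergent (same construct = mindfulness): Scale B, Scale A.
Smallest convergent = 0.69. Discriminant values: 0.45, 0.55; count ≥ 0.69 → 0.

0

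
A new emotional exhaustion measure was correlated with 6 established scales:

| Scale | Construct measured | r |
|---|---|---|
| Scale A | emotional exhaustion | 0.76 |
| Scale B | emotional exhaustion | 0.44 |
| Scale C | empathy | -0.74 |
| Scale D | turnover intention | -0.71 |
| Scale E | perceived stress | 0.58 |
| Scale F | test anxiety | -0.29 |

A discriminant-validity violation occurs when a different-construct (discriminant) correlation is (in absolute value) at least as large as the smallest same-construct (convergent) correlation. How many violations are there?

Convergent (same construct = emotional exhaustion): Scale A, Scale B.
Smallest convergent = 0.44. Discriminant |r|: 0.74, 0.71, 0.58, 0.29; count ≥ 0.44 → 3.

3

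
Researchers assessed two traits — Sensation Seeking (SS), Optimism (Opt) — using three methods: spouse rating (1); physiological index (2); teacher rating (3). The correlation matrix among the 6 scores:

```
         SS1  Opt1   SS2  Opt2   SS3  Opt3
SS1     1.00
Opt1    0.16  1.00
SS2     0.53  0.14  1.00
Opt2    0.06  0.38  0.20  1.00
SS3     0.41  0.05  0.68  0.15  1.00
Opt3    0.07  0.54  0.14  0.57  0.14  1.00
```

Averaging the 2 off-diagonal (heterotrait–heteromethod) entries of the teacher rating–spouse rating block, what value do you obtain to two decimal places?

0.06

HTHM values (method 3 × method 1): 0.05, 0.07; mean = 0.12/2 = 0.06.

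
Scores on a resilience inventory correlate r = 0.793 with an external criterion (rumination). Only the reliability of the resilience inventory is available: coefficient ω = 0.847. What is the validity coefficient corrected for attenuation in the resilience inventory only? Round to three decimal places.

0.862

Single correction: r_c = r_obs / √r_xx = 0.793 / √0.847 = 0.793 / 0.9203 ≈ 0.862.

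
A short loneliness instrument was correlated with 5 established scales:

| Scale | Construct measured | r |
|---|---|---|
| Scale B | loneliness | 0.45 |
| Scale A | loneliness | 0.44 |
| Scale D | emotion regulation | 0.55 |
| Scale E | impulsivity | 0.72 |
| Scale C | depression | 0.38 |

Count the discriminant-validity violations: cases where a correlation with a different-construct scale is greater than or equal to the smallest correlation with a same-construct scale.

Convergent (same construct = loneliness): Scale B, Scale A.
Smallest convergent = 0.44. Discriminant values: 0.55, 0.72, 0.38; count ≥ 0.44 → 2.

2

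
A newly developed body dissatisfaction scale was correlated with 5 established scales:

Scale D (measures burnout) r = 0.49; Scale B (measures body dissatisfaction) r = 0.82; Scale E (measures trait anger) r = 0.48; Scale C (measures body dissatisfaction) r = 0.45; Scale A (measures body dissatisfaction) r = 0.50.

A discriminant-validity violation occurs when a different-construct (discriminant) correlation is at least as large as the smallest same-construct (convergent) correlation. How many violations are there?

2

Convergent (same construct = body dissatisfaction): Scale B, Scale C, Scale A.
Smallest convergent = 0.45. Discriminant values: 0.49, 0.48; count ≥ 0.45 → 2.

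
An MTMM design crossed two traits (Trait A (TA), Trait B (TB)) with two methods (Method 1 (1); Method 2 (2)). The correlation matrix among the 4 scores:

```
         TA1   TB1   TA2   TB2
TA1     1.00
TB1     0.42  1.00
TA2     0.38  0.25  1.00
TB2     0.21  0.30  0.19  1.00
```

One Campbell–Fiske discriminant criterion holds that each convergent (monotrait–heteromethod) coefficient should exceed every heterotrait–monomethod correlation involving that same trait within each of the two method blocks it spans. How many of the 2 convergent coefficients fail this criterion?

Convergent coefficients and their comparison sets:
TA (methods 1·2): 0.38 vs {0.42, 0.19} → fail.
TB (methods 1·2): 0.30 vs {0.42, 0.19} → fail.
2 of 2 fail.

2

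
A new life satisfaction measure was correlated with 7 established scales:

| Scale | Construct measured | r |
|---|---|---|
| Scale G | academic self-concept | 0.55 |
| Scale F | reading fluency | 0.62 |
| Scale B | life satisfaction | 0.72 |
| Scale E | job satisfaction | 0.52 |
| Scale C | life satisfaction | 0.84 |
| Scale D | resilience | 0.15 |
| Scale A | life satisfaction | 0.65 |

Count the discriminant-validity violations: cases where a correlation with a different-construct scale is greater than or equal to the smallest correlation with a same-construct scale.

Convergent (same construct = life satisfaction): Scale B, Scale C, Scale A.
Smallest convergent = 0.65. Discriminant values: 0.55, 0.62, 0.52, 0.15; count ≥ 0.65 → 0.

0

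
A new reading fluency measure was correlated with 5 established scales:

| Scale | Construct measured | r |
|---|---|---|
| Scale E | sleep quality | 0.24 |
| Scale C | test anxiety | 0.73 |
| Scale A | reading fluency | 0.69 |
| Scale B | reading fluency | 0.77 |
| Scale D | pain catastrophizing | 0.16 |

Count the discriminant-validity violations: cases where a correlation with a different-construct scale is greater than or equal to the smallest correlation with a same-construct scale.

Convergent (same construct = reading fluency): Scale A, Scale B.
Smallest convergent = 0.69. Discriminant values: 0.24, 0.73, 0.16; count ≥ 0.69 → 1.

1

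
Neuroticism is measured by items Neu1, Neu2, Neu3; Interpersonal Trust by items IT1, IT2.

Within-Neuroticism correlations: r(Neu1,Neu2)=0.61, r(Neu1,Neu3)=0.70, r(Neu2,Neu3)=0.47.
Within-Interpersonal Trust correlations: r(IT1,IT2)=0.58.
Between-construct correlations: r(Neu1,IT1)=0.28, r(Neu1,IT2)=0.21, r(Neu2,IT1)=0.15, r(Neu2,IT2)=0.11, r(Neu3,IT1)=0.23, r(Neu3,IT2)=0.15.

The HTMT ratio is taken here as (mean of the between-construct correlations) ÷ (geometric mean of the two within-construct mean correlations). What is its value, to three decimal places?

0.321

Between-construct mean = 1.13/6 = 0.1883.
Mean within-Neu = 1.78/3 = 0.5933; mean within-IT = 0.58/1 = 0.5800.
Geometric mean = √(0.5933 × 0.5800) = 0.5866.
HTMT = 0.1883 / 0.5866 = 0.321.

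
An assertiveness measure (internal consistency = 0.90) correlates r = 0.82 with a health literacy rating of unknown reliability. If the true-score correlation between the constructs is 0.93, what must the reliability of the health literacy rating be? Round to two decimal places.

0.86

r_true = r_obs / √(r_xx · r_yy) ⇒ 0.93 = 0.82 / √(0.90 · r_yy).
√(0.90 · r_yy) = 0.82 / 0.93 = 0.8817; 0.90 · r_yy = 0.7774; r_yy = 0.7774 / 0.90 ≈ 0.86.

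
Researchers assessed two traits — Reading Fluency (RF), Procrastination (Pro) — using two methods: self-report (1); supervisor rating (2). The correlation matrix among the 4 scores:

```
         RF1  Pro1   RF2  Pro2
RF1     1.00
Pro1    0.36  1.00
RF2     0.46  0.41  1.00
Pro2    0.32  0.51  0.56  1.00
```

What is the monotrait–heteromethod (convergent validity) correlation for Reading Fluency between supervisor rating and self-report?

Same trait (RF), different methods: r(RF2, RF1) = 0.46.

0.46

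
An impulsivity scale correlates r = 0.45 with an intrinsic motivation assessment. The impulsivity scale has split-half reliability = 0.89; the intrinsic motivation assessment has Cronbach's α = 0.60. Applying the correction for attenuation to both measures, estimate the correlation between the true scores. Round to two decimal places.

0.62

r_true = r_obs / √(r_xx · r_yy) = 0.45 / √(0.89 × 0.60) = 0.45 / √0.5340 = 0.45 / 0.7308 ≈ 0.62.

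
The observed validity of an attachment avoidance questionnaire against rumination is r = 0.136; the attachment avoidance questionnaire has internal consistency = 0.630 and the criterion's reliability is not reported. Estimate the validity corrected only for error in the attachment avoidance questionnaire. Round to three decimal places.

Single correction: r_c = r_obs / √r_xx = 0.136 / √0.630 = 0.136 / 0.7937 ≈ 0.171.

0.171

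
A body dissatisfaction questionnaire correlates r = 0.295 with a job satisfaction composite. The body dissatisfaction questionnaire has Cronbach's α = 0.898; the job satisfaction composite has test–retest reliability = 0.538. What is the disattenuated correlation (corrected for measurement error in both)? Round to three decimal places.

0.424

r_true = r_obs / √(r_xx · r_yy) = 0.295 / √(0.898 × 0.538) = 0.295 / √0.483124 = 0.295 / 0.6951 ≈ 0.424.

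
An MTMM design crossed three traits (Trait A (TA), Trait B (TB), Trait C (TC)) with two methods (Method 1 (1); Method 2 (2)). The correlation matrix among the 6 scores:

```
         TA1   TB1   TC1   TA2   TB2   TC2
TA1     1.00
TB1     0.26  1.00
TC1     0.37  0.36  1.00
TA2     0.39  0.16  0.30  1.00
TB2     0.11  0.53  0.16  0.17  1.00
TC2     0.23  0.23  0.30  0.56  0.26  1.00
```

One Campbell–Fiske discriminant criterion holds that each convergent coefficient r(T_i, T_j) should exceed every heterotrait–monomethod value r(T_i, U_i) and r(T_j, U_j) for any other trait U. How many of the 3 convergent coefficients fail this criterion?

Convergent coefficients and their comparison sets:
TA (methods 1·2): 0.39 vs {0.26, 0.17, 0.37, 0.56} → fail.
TB (methods 1·2): 0.53 vs {0.26, 0.17, 0.36, 0.26} → pass.
TC (methods 1·2): 0.30 vs {0.37, 0.56, 0.36, 0.26} → fail.
2 of 3 fail.

2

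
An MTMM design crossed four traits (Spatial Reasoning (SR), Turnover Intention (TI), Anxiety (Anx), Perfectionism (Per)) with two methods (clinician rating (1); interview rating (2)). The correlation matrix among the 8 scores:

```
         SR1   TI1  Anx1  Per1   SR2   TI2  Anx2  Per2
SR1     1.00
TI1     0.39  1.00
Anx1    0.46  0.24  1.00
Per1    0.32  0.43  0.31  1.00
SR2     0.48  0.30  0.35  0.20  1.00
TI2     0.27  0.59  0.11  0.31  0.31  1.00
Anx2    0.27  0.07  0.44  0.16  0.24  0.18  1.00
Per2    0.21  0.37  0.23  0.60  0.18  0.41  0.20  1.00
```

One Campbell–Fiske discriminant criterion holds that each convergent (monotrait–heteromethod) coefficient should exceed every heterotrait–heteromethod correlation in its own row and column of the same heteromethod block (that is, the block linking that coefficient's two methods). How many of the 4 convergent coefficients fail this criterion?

0

Checking each validity diagonal entry against its comparison values:
SR (methods 1·2): 0.48 vs {0.27, 0.30, 0.27, 0.35, 0.21, 0.20} → pass.
TI (methods 1·2): 0.59 vs {0.30, 0.27, 0.07, 0.11, 0.37, 0.31} → pass.
Anx (methods 1·2): 0.44 vs {0.35, 0.27, 0.11, 0.07, 0.23, 0.16} → pass.
Per (methods 1·2): 0.60 vs {0.20, 0.21, 0.31, 0.37, 0.16, 0.23} → pass.
0 of 4 fail.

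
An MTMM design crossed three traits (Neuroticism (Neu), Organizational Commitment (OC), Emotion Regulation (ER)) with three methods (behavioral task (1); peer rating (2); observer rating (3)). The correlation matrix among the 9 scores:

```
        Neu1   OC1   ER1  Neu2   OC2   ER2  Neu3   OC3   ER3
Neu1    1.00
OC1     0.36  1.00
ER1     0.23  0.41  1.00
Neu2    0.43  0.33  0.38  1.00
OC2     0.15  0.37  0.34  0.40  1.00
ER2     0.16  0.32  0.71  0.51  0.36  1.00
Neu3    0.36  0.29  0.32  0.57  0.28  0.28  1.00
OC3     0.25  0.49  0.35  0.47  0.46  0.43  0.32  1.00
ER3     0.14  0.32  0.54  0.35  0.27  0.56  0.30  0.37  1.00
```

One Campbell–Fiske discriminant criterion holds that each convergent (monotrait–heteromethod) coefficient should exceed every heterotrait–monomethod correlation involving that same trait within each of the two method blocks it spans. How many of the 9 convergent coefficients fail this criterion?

3

Each convergent coefficient versus the relevant comparison correlations:
Neu (methods 1·2): 0.43 vs {0.36, 0.40, 0.23, 0.51} → fail.
Neu (methods 1·3): 0.36 vs {0.36, 0.32, 0.23, 0.30} → fail.
Neu (methods 2·3): 0.57 vs {0.40, 0.32, 0.51, 0.30} → pass.
OC (methods 1·2): 0.37 vs {0.36, 0.40, 0.41, 0.36} → fail.
OC (methods 1·3): 0.49 vs {0.36, 0.32, 0.41, 0.37} → pass.
OC (methods 2·3): 0.46 vs {0.40, 0.32, 0.36, 0.37} → pass.
ER (methods 1·2): 0.71 vs {0.23, 0.51, 0.41, 0.36} → pass.
ER (methods 1·3): 0.54 vs {0.23, 0.30, 0.41, 0.37} → pass.
ER (methods 2·3): 0.56 vs {0.51, 0.30, 0.36, 0.37} → pass.
3 of 9 fail.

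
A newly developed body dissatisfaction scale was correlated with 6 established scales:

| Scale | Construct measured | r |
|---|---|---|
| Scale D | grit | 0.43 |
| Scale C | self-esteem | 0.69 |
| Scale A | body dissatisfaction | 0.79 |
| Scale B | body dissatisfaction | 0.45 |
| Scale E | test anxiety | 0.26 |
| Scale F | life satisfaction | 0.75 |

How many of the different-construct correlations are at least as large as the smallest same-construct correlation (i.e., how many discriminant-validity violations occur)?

2

Convergent (same construct = body dissatisfaction): Scale A, Scale B.
Smallest convergent = 0.45. Discriminant values: 0.43, 0.69, 0.26, 0.75; count ≥ 0.45 → 2.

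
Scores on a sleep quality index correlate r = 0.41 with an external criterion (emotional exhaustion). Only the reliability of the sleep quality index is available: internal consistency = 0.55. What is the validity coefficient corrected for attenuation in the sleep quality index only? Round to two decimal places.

0.55

Single correction: r_c = r_obs / √r_xx = 0.41 / √0.55 = 0.41 / 0.7416 ≈ 0.55.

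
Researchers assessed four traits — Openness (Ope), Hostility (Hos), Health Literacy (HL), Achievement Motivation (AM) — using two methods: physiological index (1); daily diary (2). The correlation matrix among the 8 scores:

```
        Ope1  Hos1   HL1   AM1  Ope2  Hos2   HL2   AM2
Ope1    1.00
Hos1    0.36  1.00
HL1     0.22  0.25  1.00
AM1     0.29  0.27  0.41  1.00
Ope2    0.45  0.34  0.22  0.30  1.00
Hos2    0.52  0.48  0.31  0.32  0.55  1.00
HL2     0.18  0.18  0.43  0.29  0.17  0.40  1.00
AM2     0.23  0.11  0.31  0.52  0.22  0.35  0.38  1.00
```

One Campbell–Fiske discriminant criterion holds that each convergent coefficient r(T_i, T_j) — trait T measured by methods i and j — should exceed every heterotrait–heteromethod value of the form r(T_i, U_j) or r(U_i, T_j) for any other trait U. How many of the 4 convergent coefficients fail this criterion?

Each convergent coefficient versus the relevant comparison correlations:
Ope (methods 1·2): 0.45 vs {0.52, 0.34, 0.18, 0.22, 0.23, 0.30} → fail.
Hos (methods 1·2): 0.48 vs {0.34, 0.52, 0.18, 0.31, 0.11, 0.32} → fail.
HL (methods 1·2): 0.43 vs {0.22, 0.18, 0.31, 0.18, 0.31, 0.29} → pass.
AM (methods 1·2): 0.52 vs {0.30, 0.23, 0.32, 0.11, 0.29, 0.31} → pass.
2 of 4 fail.

2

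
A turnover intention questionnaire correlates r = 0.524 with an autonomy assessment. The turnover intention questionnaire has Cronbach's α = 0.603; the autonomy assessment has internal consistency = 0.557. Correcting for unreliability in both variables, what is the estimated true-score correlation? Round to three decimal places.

0.904

r_true = r_obs / √(r_xx · r_yy) = 0.524 / √(0.603 × 0.557) = 0.524 / √0.335871 = 0.524 / 0.5795 ≈ 0.904.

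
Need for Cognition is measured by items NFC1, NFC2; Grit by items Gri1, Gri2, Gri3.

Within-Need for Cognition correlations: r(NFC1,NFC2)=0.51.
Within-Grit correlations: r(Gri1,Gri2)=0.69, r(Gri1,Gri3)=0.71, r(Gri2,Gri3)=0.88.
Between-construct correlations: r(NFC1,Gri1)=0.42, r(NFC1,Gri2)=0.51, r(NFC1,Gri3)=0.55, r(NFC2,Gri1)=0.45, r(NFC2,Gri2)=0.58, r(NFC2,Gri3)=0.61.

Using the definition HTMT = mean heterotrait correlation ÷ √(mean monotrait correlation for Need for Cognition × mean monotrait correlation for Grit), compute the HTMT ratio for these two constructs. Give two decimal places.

0.84

Between-construct mean = 3.12/6 = 0.5200.
Mean within-NFC = 0.51/1 = 0.5100; mean within-Gri = 2.28/3 = 0.7600.
Geometric mean = √(0.5100 × 0.7600) = 0.6226.
HTMT = 0.5200 / 0.6226 = 0.84.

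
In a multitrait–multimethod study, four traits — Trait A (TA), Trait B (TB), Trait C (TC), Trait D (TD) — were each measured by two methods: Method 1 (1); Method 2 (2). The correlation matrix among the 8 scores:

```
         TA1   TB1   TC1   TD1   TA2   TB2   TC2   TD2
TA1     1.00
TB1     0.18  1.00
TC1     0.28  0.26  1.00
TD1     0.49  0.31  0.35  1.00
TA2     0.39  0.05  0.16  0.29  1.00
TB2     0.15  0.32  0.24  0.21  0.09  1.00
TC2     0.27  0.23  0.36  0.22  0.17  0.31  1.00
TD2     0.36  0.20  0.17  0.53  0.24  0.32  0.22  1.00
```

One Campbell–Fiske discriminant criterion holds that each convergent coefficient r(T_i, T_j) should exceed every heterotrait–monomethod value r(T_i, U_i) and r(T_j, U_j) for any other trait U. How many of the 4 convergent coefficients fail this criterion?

Checking each validity diagonal entry against its comparison values:
TA (methods 1·2): 0.39 vs {0.18, 0.09, 0.28, 0.17, 0.49, 0.24} → fail.
TB (methods 1·2): 0.32 vs {0.18, 0.09, 0.26, 0.31, 0.31, 0.32} → fail.
TC (methods 1·2): 0.36 vs {0.28, 0.17, 0.26, 0.31, 0.35, 0.22} → pass.
TD (methods 1·2): 0.53 vs {0.49, 0.24, 0.31, 0.32, 0.35, 0.22} → pass.
2 of 4 fail.

2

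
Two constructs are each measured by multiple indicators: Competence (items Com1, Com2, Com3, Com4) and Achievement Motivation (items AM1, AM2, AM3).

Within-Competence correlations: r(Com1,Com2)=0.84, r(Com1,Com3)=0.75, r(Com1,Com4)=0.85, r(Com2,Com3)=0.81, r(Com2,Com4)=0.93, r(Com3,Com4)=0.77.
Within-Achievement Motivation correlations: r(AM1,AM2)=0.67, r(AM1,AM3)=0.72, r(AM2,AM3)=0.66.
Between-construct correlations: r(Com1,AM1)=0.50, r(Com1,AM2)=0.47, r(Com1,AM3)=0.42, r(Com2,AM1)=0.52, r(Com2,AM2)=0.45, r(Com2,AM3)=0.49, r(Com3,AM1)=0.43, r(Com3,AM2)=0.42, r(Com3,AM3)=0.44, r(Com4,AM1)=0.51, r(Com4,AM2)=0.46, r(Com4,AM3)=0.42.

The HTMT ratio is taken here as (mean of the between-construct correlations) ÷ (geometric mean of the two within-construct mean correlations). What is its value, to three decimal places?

Mean between = 5.53/12 = 0.4608.
Mean within-Com = 4.95/6 = 0.8250; mean within-AM = 2.05/3 = 0.6833.
Geometric mean = √(0.8250 × 0.6833) = 0.7508.
HTMT = 0.4608 / 0.7508 = 0.614.

0.614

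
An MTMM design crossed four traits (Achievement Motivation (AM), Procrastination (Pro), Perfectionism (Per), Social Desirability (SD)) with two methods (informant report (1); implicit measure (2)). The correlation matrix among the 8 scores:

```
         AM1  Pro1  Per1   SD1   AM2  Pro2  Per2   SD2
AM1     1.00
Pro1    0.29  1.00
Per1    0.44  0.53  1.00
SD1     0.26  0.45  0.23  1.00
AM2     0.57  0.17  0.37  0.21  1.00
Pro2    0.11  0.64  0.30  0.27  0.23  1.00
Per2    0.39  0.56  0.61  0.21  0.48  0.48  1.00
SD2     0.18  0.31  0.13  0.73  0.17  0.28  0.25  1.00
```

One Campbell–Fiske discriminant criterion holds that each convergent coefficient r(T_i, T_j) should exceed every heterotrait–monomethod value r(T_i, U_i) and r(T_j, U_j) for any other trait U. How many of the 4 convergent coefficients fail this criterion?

0

Convergent coefficients and their comparison sets:
AM (methods 1·2): 0.57 vs {0.29, 0.23, 0.44, 0.48, 0.26, 0.17} → pass.
Pro (methods 1·2): 0.64 vs {0.29, 0.23, 0.53, 0.48, 0.45, 0.28} → pass.
Per (methods 1·2): 0.61 vs {0.44, 0.48, 0.53, 0.48, 0.23, 0.25} → pass.
SD (methods 1·2): 0.73 vs {0.26, 0.17, 0.45, 0.28, 0.23, 0.25} → pass.
0 of 4 fail.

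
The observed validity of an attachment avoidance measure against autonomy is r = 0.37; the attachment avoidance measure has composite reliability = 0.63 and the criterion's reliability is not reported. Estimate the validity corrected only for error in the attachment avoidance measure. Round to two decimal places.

0.47

Single correction: r_c = r_obs / √r_xx = 0.37 / √0.63 = 0.37 / 0.7937 ≈ 0.47.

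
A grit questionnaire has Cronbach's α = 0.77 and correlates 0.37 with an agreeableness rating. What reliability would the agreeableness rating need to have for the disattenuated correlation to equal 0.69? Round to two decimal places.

r_true = r_obs / √(r_xx · r_yy) ⇒ 0.69 = 0.37 / √(0.77 · r_yy).
√(0.77 · r_yy) = 0.37 / 0.69 = 0.5362; 0.77 · r_yy = 0.2875; r_yy = 0.2875 / 0.77 ≈ 0.37.

0.37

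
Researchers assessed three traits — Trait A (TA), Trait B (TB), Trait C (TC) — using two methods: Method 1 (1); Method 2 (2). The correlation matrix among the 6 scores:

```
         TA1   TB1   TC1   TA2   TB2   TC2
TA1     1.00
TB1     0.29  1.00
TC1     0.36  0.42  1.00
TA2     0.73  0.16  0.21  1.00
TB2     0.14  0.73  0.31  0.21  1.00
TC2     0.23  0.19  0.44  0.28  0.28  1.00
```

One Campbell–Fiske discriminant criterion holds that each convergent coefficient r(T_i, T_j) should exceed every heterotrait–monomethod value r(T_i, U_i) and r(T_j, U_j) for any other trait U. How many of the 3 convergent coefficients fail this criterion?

Checking each validity diagonal entry against its comparison values:
TA (methods 1·2): 0.73 vs {0.29, 0.21, 0.36, 0.28} → pass.
TB (methods 1·2): 0.73 vs {0.29, 0.21, 0.42, 0.28} → pass.
TC (methods 1·2): 0.44 vs {0.36, 0.28, 0.42, 0.28} → pass.
0 of 3 fail.

0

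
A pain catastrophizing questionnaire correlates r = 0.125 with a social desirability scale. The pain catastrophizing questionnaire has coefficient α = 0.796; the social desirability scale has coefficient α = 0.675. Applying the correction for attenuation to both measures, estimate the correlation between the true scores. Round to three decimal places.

r_true = r_obs / √(r_xx · r_yy) = 0.125 / √(0.796 × 0.675) = 0.125 / √0.537300 = 0.125 / 0.7330 ≈ 0.171.

0.171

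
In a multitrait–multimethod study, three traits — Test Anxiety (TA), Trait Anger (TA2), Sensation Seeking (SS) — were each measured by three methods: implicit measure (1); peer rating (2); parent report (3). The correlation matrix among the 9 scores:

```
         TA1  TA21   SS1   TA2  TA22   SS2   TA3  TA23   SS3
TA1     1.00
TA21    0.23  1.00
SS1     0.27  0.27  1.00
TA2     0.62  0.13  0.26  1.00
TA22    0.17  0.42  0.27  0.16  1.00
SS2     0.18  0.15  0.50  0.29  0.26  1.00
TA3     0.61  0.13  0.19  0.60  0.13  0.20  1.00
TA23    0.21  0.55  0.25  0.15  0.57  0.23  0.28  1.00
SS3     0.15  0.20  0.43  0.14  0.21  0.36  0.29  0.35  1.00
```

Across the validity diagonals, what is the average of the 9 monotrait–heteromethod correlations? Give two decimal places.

Convergent values: 0.62, 0.61, 0.60, 0.42, 0.55, 0.57, 0.50, 0.43, 0.36; mean = 4.66/9 = 0.52.

0.52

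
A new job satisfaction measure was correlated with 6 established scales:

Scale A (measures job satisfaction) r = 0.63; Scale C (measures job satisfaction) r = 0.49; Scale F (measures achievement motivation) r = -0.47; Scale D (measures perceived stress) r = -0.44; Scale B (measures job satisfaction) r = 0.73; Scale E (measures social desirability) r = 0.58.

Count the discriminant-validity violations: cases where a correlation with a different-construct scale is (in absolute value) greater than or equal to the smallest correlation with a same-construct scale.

Convergent (same construct = job satisfaction): Scale A, Scale C, Scale B.
Smallest convergent = 0.49. Discriminant |r|: 0.47, 0.44, 0.58; count ≥ 0.49 → 1.

1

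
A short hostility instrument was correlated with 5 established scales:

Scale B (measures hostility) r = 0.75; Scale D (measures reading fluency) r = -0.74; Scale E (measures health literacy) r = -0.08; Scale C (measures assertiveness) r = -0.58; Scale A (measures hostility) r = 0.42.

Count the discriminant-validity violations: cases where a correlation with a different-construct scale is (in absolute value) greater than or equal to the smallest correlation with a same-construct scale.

Convergent (same construct = hostility): Scale B, Scale A.
Smallest convergent = 0.42. Discriminant |r|: 0.74, 0.08, 0.58; count ≥ 0.42 → 2.

2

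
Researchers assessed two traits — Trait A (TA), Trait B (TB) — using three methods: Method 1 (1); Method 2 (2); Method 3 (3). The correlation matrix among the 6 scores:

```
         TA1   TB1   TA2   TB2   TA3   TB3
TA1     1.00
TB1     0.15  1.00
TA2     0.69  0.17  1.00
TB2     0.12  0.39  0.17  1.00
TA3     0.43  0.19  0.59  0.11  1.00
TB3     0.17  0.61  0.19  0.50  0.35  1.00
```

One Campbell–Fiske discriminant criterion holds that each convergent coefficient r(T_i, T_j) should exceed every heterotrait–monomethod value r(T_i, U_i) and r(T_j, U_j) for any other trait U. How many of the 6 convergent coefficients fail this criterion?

Each convergent coefficient versus the relevant comparison correlations:
TA (methods 1·2): 0.69 vs {0.15, 0.17} → pass.
TA (methods 1·3): 0.43 vs {0.15, 0.35} → pass.
TA (methods 2·3): 0.59 vs {0.17, 0.35} → pass.
TB (methods 1·2): 0.39 vs {0.15, 0.17} → pass.
TB (methods 1·3): 0.61 vs {0.15, 0.35} → pass.
TB (methods 2·3): 0.50 vs {0.17, 0.35} → pass.
0 of 6 fail.

0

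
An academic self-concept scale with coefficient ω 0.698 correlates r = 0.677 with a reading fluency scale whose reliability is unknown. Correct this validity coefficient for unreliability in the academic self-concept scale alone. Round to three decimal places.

0.810

Single correction: r_c = r_obs / √r_xx = 0.677 / √0.698 = 0.677 / 0.8355 ≈ 0.810.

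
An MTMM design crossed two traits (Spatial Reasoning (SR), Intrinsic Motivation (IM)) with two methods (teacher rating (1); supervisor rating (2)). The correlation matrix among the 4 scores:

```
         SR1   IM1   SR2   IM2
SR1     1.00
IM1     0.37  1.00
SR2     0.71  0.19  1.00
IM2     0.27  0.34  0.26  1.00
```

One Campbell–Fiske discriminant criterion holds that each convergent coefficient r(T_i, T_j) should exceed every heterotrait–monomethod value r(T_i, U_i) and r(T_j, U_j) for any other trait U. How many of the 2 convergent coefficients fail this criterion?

1

Checking each validity diagonal entry against its comparison values:
SR (methods 1·2): 0.71 vs {0.37, 0.26} → pass.
IM (methods 1·2): 0.34 vs {0.37, 0.26} → fail.
1 of 2 fail.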